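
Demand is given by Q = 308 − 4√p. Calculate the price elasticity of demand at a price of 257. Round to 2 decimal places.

-0.13

At p = 257, Q = 243.8751.
dQ/dp = −4/(2√p) = −4/(2·16.0312).
Point elasticity E = (dQ/dp)·(p/Q) = -0.1248 × 257/243.8751 ≈ -0.13.
|E| < 1, so demand is inelastic at this price.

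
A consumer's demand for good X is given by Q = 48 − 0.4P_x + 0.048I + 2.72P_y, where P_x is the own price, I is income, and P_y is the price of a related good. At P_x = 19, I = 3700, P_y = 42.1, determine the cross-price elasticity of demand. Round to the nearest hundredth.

0.34

Substituting, Q = 48 − 0.4(19) + 0.048(3700) + 2.72(42.1) = 48 − 7.6 + 177.6 + 114.512 = 332.512.
∂Q/∂P_y = +2.72, so E_xy = 2.72·(42.1/332.512) ≈ 0.34.
E_xy > 0: the goods are substitutes.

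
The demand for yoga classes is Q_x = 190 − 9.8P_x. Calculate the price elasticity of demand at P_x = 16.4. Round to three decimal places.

At P_x = 16.4, Q_x = 29.28.
dQ_x/dP_x = −9.8.
Point elasticity E = (dQ_x/dP_x)·(P_x/Q_x) = -9.8 × 16.4/29.28 ≈ -5.489.
|E| > 1, so demand is elastic at this price.

-5.489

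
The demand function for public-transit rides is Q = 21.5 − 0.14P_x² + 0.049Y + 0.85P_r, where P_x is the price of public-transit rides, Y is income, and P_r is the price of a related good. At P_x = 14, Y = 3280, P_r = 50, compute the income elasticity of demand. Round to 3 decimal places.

Evaluating quantity at (P_x, Y, P_r) gives Q = 21.5 − 0.14(14)² + 0.049(3280) + 0.85(50) = 21.5 − 27.44 + 160.72 + 42.5 = 197.28.
∂Q/∂Y = +0.049, so E_I = 0.049·(3280/197.28) ≈ 0.815.
E_I ∈ (0,1): normal good (necessity).

0.815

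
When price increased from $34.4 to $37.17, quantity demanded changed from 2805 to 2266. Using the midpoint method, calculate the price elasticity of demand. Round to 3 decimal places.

-2.746

%ΔQ = (2266 − 2805)/[(2805 + 2266)/2] = -539/2535.5 ≈ -0.2126.
%ΔP = (37.17 − 34.4)/[(34.4 + 37.17)/2] = 2.77/35.785 ≈ 0.0774.
Arc elasticity E = %ΔQ/%ΔP ≈ -0.2126/0.0774 ≈ -2.746.
|E| > 1: demand is elastic over this range.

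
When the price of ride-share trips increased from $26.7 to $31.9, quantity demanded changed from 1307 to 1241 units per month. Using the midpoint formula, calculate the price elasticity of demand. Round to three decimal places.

%ΔQ = (1241 − 1307)/[(1307 + 1241)/2] = -66/1274 ≈ -0.0518.
%ΔP = (31.9 − 26.7)/[(26.7 + 31.9)/2] = 5.2/29.3 ≈ 0.1775.
Arc elasticity E = %ΔQ/%ΔP ≈ -0.0518/0.1775 ≈ -0.292.
|E| < 1: demand is inelastic over this range.

-0.292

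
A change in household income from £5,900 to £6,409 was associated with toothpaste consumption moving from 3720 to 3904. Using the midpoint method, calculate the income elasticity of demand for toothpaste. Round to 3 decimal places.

%ΔQ = (3904 − 3720)/[(3720+3904)/2] = 184/3812 ≈ 0.0483.
%ΔI = (6,409 − 5,900)/[(5,900+6,409)/2] = 509/6154.5 ≈ 0.0827.
E_I = %ΔQ/%ΔI ≈ 0.584.
E_I ∈ (0,1): normal good (necessity).

0.584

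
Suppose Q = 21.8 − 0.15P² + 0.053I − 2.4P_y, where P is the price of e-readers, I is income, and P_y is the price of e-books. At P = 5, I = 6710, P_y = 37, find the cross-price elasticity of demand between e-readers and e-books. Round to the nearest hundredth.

Q = 21.8 − 0.15(5)² + 0.053(6710) − 2.4(37) = 21.8 − 3.75 + 355.63 − 88.8 = 284.88.
∂Q/∂P_y = −2.4, so E_xy = -2.4·(37/284.88) ≈ -0.31.
E_xy < 0: the goods are complements.

-0.31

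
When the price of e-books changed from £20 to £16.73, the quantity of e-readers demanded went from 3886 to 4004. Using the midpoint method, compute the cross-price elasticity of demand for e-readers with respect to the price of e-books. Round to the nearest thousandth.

%ΔQ_x = (4004 − 3886)/[(3886+4004)/2] = 118/3945 ≈ 0.0299.
%ΔP_y = (16.73 − 20)/[(20+16.73)/2] ≈ -0.1781.
E_xy = 0.0299/-0.1781 ≈ -0.168.
E_xy < 0, so e-readers and e-books are complements.

-0.168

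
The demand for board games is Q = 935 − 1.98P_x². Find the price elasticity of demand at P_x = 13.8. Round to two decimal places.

-1.35

At P_x = 13.8, Q = 557.9288.
dQ/dP_x = −2·1.98·P_x = −54.648.
Point elasticity E = (dQ/dP_x)·(P_x/Q) = -54.648 × 13.8/557.9288 ≈ -1.35.
|E| > 1, so demand is elastic at this price.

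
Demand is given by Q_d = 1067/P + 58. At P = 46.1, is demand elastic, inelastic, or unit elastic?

inelastic

At P = 46.1, Q_d = 81.1453.
dQ_d/dP = −1067/P² = −0.5021.
Point elasticity E = (dQ_d/dP)·(P/Q_d) = -0.5021 × 46.1/81.1453 ≈ -0.285.
|E| ≈ 0.285 < 1, so demand is inelastic.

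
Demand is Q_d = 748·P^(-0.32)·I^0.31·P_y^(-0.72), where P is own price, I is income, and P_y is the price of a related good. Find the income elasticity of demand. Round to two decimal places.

0.31

For a Cobb–Douglas (constant-elasticity) form Q_d = A·I^α·…, the elasticity with respect to I equals the exponent α at every point.
Here the exponent on I is 0.31, so the income elasticity of demand is 0.31.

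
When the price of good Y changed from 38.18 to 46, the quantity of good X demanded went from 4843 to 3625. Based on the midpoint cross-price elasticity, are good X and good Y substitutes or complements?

%ΔQ_x = (3625 − 4843)/[(4843+3625)/2] = -1218/4234 ≈ -0.2877.
%ΔP_y = (46 − 38.18)/[(38.18+46)/2] ≈ 0.1858.
E_xy = -0.2877/0.1858 ≈ -1.548.
E_xy < 0, so the goods are complements.

complements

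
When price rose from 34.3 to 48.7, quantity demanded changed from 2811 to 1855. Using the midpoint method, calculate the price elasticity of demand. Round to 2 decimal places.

-1.18

%ΔQ = (1855 − 2811)/[(2811 + 1855)/2] = -956/2333 ≈ -0.4098.
%ΔP = (48.7 − 34.3)/[(34.3 + 48.7)/2] = 14.4/41.5 ≈ 0.3470.
Arc elasticity E = %ΔQ/%ΔP ≈ -0.4098/0.3470 ≈ -1.18.
|E| > 1: demand is elastic over this range.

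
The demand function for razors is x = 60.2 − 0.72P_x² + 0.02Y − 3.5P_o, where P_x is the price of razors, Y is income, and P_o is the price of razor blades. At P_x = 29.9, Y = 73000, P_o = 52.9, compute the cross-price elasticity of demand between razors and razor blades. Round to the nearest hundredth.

-0.27

At the given point, x = 60.2 − 0.72(29.9)² + 0.02(73000) − 3.5(52.9) = 60.2 − 643.6872 + 1460 − 185.15 = 691.3628.
∂x/∂P_o = −3.5, so E_xy = -3.5·(52.9/691.3628) ≈ -0.27.
E_xy < 0: the goods are complements.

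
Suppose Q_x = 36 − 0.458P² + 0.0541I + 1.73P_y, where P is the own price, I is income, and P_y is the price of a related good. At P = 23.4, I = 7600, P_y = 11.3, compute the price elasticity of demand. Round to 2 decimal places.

-2.32

Evaluating quantity at (P, I, P_y) gives Q_x = 36 − 0.458(23.4)² + 0.0541(7600) + 1.73(11.3) = 36 − 250.7825 + 411.16 + 19.549 = 215.9265.
∂Q_x/∂P = −2·0.458·P = -21.4344, so E_p = -21.4344·(23.4/215.9265) ≈ -2.32.
|E_p| > 1: demand is elastic.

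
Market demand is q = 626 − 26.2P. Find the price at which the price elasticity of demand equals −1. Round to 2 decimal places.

For linear demand q = a − bP, E = −bP/(a − bP). |E| = 1 ⇒ bP = a − bP ⇒ P = a/(2b).
P = 626/(2·26.2) ≈ 11.95.

11.95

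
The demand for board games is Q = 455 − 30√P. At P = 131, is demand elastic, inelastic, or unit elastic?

At P = 131, Q = 111.6343.
dQ/dP = −30/(2√P) = −30/(2·11.4455).
Point elasticity E = (dQ/dP)·(P/Q) = -1.3106 × 131/111.6343 ≈ -1.538.
|E| ≈ 1.538 > 1, so demand is elastic.

elastic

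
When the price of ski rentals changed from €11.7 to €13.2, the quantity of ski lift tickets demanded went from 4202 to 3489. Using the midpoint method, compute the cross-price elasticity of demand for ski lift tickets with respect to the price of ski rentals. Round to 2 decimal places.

%ΔQ_x = (3489 − 4202)/[(4202+3489)/2] = -713/3845.5 ≈ -0.1854.
%ΔP_y = (13.2 − 11.7)/[(11.7+13.2)/2] ≈ 0.1205.
E_xy = -0.1854/0.1205 ≈ -1.54.
E_xy < 0, so ski lift tickets and ski rentals are complements.

-1.54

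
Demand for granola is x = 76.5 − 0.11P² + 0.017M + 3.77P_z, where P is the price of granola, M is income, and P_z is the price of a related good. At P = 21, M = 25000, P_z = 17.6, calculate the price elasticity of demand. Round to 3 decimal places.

-0.187

First evaluate x: 76.5 − 0.11(21)² + 0.017(25000) + 3.77(17.6) = 76.5 − 48.51 + 425 + 66.352 = 519.342.
∂x/∂P = −2·0.11·P = -4.62, so E_p = -4.62·(21/519.342) ≈ -0.187.
|E_p| < 1: demand is inelastic.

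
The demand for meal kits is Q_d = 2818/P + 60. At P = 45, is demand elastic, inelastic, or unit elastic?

inelastic

At P = 45, Q_d = 122.6222.
dQ_d/dP = −2818/P² = −1.3916.
Point elasticity E = (dQ_d/dP)·(P/Q_d) = -1.3916 × 45/122.6222 ≈ -0.511.
|E| ≈ 0.511 < 1, so demand is inelastic.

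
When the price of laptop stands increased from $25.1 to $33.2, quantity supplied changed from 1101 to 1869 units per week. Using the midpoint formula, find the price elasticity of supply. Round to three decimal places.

1.861

%ΔQ = (1869 − 1101)/[(1101 + 1869)/2] = 768/1485 ≈ 0.5172.
%ΔP = (33.2 − 25.1)/[(25.1 + 33.2)/2] = 8.1/29.15 ≈ 0.2779.
Arc elasticity E = %ΔQ/%ΔP ≈ 0.5172/0.2779 ≈ 1.861.
|E| > 1: supply is elastic over this range.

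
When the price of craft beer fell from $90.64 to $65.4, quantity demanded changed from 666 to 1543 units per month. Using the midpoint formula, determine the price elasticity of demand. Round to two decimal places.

-2.45

%ΔQ = (1543 − 666)/[(666 + 1543)/2] = 877/1104.5 ≈ 0.7940.
%ΔP = (65.4 − 90.64)/[(90.64 + 65.4)/2] = -25.24/78.02 ≈ -0.3235.
Arc elasticity E = %ΔQ/%ΔP ≈ 0.7940/-0.3235 ≈ -2.45.
|E| > 1: demand is elastic over this range.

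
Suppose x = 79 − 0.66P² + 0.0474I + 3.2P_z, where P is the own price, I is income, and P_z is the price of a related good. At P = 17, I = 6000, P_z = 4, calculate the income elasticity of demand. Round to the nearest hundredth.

Substituting, x = 79 − 0.66(17)² + 0.0474(6000) + 3.2(4) = 79 − 190.74 + 284.4 + 12.8 = 185.46.
∂x/∂I = +0.0474, so E_I = 0.0474·(6000/185.46) ≈ 1.53.
E_I > 1: normal good (luxury).

1.53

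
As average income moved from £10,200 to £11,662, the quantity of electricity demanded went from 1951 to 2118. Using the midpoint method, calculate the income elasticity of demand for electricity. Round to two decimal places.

%ΔQ = (2118 − 1951)/[(1951+2118)/2] = 167/2034.5 ≈ 0.0821.
%ΔI = (11,662 − 10,200)/[(10,200+11,662)/2] = 1462/10931 ≈ 0.1337.
E_I = %ΔQ/%ΔI ≈ 0.61.
E_I ∈ (0,1): normal good (necessity).

0.61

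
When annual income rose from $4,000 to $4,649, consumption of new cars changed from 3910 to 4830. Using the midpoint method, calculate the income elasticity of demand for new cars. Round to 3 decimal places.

%ΔQ = (4830 − 3910)/[(3910+4830)/2] = 920/4370 ≈ 0.2105.
%ΔY = (4,649 − 4,000)/[(4,000+4,649)/2] = 649/4324.5 ≈ 0.1501.
E_I = %ΔQ/%ΔY ≈ 1.403.
E_I > 1: normal good (luxury).

1.403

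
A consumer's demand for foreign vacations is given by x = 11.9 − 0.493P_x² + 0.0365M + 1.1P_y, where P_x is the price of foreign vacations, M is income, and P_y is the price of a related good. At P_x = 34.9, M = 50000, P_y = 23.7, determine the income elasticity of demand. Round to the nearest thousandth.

Substituting, x = 11.9 − 0.493(34.9)² + 0.0365(50000) + 1.1(23.7) = 11.9 − 600.4789 + 1825 + 26.07 = 1262.4911.
∂x/∂M = +0.0365, so E_I = 0.0365·(50000/1262.4911) ≈ 1.446.
E_I > 1: normal good (luxury).

1.446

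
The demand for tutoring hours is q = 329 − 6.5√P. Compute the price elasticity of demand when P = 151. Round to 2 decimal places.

-0.16

At P = 151, q = 249.1267.
dq/dP = −6.5/(2√P) = −6.5/(2·12.2882).
Point elasticity E = (dq/dP)·(P/q) = -0.2645 × 151/249.1267 ≈ -0.16.
|E| < 1, so demand is inelastic at this price.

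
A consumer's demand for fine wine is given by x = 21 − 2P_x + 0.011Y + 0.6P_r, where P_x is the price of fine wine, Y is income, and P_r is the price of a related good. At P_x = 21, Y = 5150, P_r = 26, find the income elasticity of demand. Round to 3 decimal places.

1.105

Substituting, x = 21 − 2(21) + 0.011(5150) + 0.6(26) = 21 − 42 + 56.65 + 15.6 = 51.25.
∂x/∂Y = +0.011, so E_I = 0.011·(5150/51.25) ≈ 1.105.
E_I > 1: normal good (luxury).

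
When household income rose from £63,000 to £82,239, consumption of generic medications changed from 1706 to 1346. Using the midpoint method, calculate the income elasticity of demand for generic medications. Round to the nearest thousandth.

-0.890

%ΔQ = (1346 − 1706)/[(1706+1346)/2] = -360/1526 ≈ -0.2359.
%ΔI = (82,239 − 63,000)/[(63,000+82,239)/2] = 19239/72619.5 ≈ 0.2649.
E_I = %ΔQ/%ΔI ≈ -0.890.
E_I < 0: inferior good.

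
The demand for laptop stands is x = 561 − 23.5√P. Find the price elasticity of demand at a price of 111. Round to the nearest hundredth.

At P = 111, x = 313.4121.
dx/dP = −23.5/(2√P) = −23.5/(2·10.5357).
Point elasticity E = (dx/dP)·(P/x) = -1.1153 × 111/313.4121 ≈ -0.39.
|E| < 1, so demand is inelastic at this price.

-0.39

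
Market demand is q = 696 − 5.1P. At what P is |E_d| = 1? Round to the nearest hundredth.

68.24

For linear demand q = a − bP, E = −bP/(a − bP). |E| = 1 ⇒ bP = a − bP ⇒ P = a/(2b).
P = 696/(2·5.1) ≈ 68.24.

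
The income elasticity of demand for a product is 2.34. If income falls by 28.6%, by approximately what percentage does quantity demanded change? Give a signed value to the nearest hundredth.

-66.92

%ΔQ ≈ E × %ΔI = (2.34) × (-28.6%) ≈ -66.92%.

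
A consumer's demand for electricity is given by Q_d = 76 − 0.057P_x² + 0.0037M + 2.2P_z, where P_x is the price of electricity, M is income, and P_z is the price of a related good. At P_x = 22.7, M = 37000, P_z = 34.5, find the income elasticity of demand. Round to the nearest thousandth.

Substituting, Q_d = 76 − 0.057(22.7)² + 0.0037(37000) + 2.2(34.5) = 76 − 29.3715 + 136.9 + 75.9 = 259.4285.
∂Q_d/∂M = +0.0037, so E_I = 0.0037·(37000/259.4285) ≈ 0.528.
E_I ∈ (0,1): normal good (necessity).

0.528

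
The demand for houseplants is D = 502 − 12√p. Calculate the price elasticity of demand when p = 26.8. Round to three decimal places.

At p = 26.8, D = 439.8775.
dD/dp = −12/(2√p) = −12/(2·5.1769).
Point elasticity E = (dD/dp)·(p/D) = -1.159 × 26.8/439.8775 ≈ -0.071.
|E| < 1, so demand is inelastic at this price.

-0.071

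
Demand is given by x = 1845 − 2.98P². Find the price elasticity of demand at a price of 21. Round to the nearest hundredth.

-4.95

At P = 21, x = 530.82.
dx/dP = −2·2.98·P = −125.16.
Point elasticity E = (dx/dP)·(P/x) = -125.16 × 21/530.82 ≈ -4.95.
|E| > 1, so demand is elastic at this price.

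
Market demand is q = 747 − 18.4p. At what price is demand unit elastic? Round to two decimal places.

20.30

For linear demand q = a − bp, E = −bp/(a − bp). |E| = 1 ⇒ bp = a − bp ⇒ p = a/(2b).
p = 747/(2·18.4) ≈ 20.30.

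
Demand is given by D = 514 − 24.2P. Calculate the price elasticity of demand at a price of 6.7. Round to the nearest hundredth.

-0.46

At P = 6.7, D = 351.86.
dD/dP = −24.2.
Point elasticity E = (dD/dP)·(P/D) = -24.2 × 6.7/351.86 ≈ -0.46.
|E| < 1, so demand is inelastic at this price.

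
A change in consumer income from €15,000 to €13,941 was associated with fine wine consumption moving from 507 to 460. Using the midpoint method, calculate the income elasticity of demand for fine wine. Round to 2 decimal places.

%ΔQ = (460 − 507)/[(507+460)/2] = -47/483.5 ≈ -0.0972.
%ΔI = (13,941 − 15,000)/[(15,000+13,941)/2] = -1059/14470.5 ≈ -0.0732.
E_I = %ΔQ/%ΔI ≈ 1.33.
E_I > 1: normal good (luxury).

1.33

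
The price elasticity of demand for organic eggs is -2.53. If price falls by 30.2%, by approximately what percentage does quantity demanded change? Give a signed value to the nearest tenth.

76.4

%ΔQ ≈ E × %ΔP = (-2.53) × (-30.2%) ≈ 76.4%.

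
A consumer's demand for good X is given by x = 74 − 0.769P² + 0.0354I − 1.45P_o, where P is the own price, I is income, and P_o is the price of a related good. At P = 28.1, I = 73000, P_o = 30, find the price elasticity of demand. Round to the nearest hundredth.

-0.60

x = 74 − 0.769(28.1)² + 0.0354(73000) − 1.45(30) = 74 − 607.2101 + 2584.2 − 43.5 = 2007.4899.
∂x/∂P = −2·0.769·P = -43.2178, so E_p = -43.2178·(28.1/2007.4899) ≈ -0.60.
|E_p| < 1: demand is inelastic.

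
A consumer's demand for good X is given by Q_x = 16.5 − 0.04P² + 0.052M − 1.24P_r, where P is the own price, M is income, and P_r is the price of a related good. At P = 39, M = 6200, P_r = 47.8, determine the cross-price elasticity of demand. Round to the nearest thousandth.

-0.271

At the given point, Q_x = 16.5 − 0.04(39)² + 0.052(6200) − 1.24(47.8) = 16.5 − 60.84 + 322.4 − 59.272 = 218.788.
∂Q_x/∂P_r = −1.24, so E_xy = -1.24·(47.8/218.788) ≈ -0.271.
E_xy < 0: the goods are complements.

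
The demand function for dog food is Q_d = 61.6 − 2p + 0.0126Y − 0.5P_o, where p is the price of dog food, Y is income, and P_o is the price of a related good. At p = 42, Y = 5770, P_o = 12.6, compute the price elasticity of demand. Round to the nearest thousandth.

First evaluate Q_d: 61.6 − 2(42) + 0.0126(5770) − 0.5(12.6) = 61.6 − 84 + 72.702 − 6.3 = 44.002.
∂Q_d/∂p = −2, so E_p = (−2)·(42/44.002) ≈ -1.909.
|E_p| > 1: demand is elastic.

-1.909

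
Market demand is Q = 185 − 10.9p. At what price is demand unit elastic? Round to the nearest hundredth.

8.49

For linear demand Q = a − bp, E = −bp/(a − bp). |E| = 1 ⇒ bp = a − bp ⇒ p = a/(2b).
p = 185/(2·10.9) ≈ 8.49.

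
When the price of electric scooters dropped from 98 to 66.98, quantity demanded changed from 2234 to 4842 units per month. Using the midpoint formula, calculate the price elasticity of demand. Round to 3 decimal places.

-1.960

%ΔQ = (4842 − 2234)/[(2234 + 4842)/2] = 2608/3538 ≈ 0.7371.
%Δp = (66.98 − 98)/[(98 + 66.98)/2] = -31.02/82.49 ≈ -0.3760.
Arc elasticity E = %ΔQ/%Δp ≈ 0.7371/-0.3760 ≈ -1.960.
|E| > 1: demand is elastic over this range.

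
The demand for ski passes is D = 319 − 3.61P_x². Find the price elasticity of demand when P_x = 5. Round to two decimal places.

-0.79

At P_x = 5, D = 228.75.
dD/dP_x = −2·3.61·P_x = −36.1.
Point elasticity E = (dD/dP_x)·(P_x/D) = -36.1 × 5/228.75 ≈ -0.79.
|E| < 1, so demand is inelastic at this price.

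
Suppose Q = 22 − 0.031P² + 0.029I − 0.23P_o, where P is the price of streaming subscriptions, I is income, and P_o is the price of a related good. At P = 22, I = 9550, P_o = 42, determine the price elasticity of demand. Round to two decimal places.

-0.11

Q = 22 − 0.031(22)² + 0.029(9550) − 0.23(42) = 22 − 15.004 + 276.95 − 9.66 = 274.286.
∂Q/∂P = −2·0.031·P = -1.364, so E_p = -1.364·(22/274.286) ≈ -0.11.
|E_p| < 1: demand is inelastic.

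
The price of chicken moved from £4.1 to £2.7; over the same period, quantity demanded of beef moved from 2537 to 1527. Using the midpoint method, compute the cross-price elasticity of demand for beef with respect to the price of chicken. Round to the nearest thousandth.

1.207

%ΔQ_x = (1527 − 2537)/[(2537+1527)/2] = -1010/2032 ≈ -0.4970.
%ΔP_y = (2.7 − 4.1)/[(4.1+2.7)/2] ≈ -0.4118.
E_xy = -0.4970/-0.4118 ≈ 1.207.
E_xy > 0, so beef and chicken are substitutes.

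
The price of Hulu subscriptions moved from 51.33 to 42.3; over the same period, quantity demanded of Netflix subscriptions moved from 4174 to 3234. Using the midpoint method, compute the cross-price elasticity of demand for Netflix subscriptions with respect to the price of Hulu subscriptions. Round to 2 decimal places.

1.32

%ΔQ_x = (3234 − 4174)/[(4174+3234)/2] = -940/3704 ≈ -0.2538.
%ΔP_y = (42.3 − 51.33)/[(51.33+42.3)/2] ≈ -0.1929.
E_xy = -0.2538/-0.1929 ≈ 1.32.
E_xy > 0, so Netflix subscriptions and Hulu subscriptions are substitutes.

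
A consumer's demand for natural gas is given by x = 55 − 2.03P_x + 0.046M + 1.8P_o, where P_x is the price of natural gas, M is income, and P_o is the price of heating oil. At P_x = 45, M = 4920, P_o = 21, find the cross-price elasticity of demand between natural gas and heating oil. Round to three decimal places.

At the given point, x = 55 − 2.03(45) + 0.046(4920) + 1.8(21) = 55 − 91.35 + 226.32 + 37.8 = 227.77.
∂x/∂P_o = +1.8, so E_xy = 1.8·(21/227.77) ≈ 0.166.
E_xy > 0: the goods are substitutes.

0.166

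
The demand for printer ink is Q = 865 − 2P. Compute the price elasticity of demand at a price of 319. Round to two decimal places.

-2.81

At P = 319, Q = 227.
dQ/dP = −2.
Point elasticity E = (dQ/dP)·(P/Q) = -2 × 319/227 ≈ -2.81.
|E| > 1, so demand is elastic at this price.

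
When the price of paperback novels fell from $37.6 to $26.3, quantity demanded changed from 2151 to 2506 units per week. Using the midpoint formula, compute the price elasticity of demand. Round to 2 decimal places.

%ΔQ = (2506 − 2151)/[(2151 + 2506)/2] = 355/2328.5 ≈ 0.1525.
%Δp = (26.3 − 37.6)/[(37.6 + 26.3)/2] = -11.3/31.95 ≈ -0.3537.
Arc elasticity E = %ΔQ/%Δp ≈ 0.1525/-0.3537 ≈ -0.43.
|E| < 1: demand is inelastic over this range.

-0.43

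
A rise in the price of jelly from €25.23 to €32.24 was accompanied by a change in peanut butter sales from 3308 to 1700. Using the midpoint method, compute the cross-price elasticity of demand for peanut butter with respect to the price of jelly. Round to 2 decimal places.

-2.63

%ΔQ_x = (1700 − 3308)/[(3308+1700)/2] = -1608/2504 ≈ -0.6422.
%ΔP_y = (32.24 − 25.23)/[(25.23+32.24)/2] ≈ 0.2440.
E_xy = -0.6422/0.2440 ≈ -2.63.
E_xy < 0, so peanut butter and jelly are complements.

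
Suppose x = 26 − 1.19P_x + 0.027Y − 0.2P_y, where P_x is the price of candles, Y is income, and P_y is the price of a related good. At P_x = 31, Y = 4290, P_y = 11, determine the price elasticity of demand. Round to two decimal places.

-0.36

At the given point, x = 26 − 1.19(31) + 0.027(4290) − 0.2(11) = 26 − 36.89 + 115.83 − 2.2 = 102.74.
∂x/∂P_x = −1.19, so E_p = (−1.19)·(31/102.74) ≈ -0.36.
|E_p| < 1: demand is inelastic.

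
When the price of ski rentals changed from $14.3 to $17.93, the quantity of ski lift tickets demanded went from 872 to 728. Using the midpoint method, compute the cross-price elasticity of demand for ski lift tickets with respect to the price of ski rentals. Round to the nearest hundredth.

-0.80

%ΔQ_x = (728 − 872)/[(872+728)/2] = -144/800 ≈ -0.1800.
%ΔP_y = (17.93 − 14.3)/[(14.3+17.93)/2] ≈ 0.2253.
E_xy = -0.1800/0.2253 ≈ -0.80.
E_xy < 0, so ski lift tickets and ski rentals are complements.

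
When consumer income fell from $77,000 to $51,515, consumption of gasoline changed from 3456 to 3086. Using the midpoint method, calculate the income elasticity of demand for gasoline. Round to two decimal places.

%ΔQ = (3086 − 3456)/[(3456+3086)/2] = -370/3271 ≈ -0.1131.
%ΔI = (51,515 − 77,000)/[(77,000+51,515)/2] = -25485/64257.5 ≈ -0.3966.
E_I = %ΔQ/%ΔI ≈ 0.29.
E_I ∈ (0,1): normal good (necessity).

0.29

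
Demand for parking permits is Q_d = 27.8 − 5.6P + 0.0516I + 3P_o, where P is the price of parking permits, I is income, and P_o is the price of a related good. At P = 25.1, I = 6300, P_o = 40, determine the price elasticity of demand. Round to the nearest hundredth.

-0.42

Evaluating quantity at (P, I, P_o) gives Q_d = 27.8 − 5.6(25.1) + 0.0516(6300) + 3(40) = 27.8 − 140.56 + 325.08 + 120 = 332.32.
∂Q_d/∂P = −5.6, so E_p = (−5.6)·(25.1/332.32) ≈ -0.42.
|E_p| < 1: demand is inelastic.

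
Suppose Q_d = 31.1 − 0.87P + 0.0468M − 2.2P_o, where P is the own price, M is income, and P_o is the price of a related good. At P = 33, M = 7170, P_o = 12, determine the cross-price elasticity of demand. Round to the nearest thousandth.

Q_d = 31.1 − 0.87(33) + 0.0468(7170) − 2.2(12) = 31.1 − 28.71 + 335.556 − 26.4 = 311.546.
∂Q_d/∂P_o = −2.2, so E_xy = -2.2·(12/311.546) ≈ -0.085.
E_xy < 0: the goods are complements.

-0.085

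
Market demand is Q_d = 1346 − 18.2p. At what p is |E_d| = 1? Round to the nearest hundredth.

For linear demand Q_d = a − bp, E = −bp/(a − bp). |E| = 1 ⇒ bp = a − bp ⇒ p = a/(2b).
p = 1346/(2·18.2) ≈ 36.98.

36.98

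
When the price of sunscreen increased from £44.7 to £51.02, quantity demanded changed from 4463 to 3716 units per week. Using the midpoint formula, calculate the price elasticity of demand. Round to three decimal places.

%Δq = (3716 − 4463)/[(4463 + 3716)/2] = -747/4089.5 ≈ -0.1827.
%ΔP = (51.02 − 44.7)/[(44.7 + 51.02)/2] = 6.32/47.86 ≈ 0.1321.
Arc elasticity E = %Δq/%ΔP ≈ -0.1827/0.1321 ≈ -1.383.
|E| > 1: demand is elastic over this range.

-1.383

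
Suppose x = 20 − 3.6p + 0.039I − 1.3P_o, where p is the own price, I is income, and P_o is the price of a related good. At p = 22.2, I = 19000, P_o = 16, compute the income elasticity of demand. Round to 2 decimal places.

Evaluating quantity at (p, I, P_o) gives x = 20 − 3.6(22.2) + 0.039(19000) − 1.3(16) = 20 − 79.92 + 741 − 20.8 = 660.28.
∂x/∂I = +0.039, so E_I = 0.039·(19000/660.28) ≈ 1.12.
E_I > 1: normal good (luxury).

1.12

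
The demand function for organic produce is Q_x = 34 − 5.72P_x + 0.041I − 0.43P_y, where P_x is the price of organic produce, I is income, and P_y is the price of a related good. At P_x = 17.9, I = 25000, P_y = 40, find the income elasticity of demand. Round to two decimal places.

Substituting, Q_x = 34 − 5.72(17.9) + 0.041(25000) − 0.43(40) = 34 − 102.388 + 1025 − 17.2 = 939.412.
∂Q_x/∂I = +0.041, so E_I = 0.041·(25000/939.412) ≈ 1.09.
E_I > 1: normal good (luxury).

1.09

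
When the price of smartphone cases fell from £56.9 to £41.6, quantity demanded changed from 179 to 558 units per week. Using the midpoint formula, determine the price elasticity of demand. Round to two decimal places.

%Δq = (558 − 179)/[(179 + 558)/2] = 379/368.5 ≈ 1.0285.
%Δp = (41.6 − 56.9)/[(56.9 + 41.6)/2] = -15.3/49.25 ≈ -0.3107.
Arc elasticity E = %Δq/%Δp ≈ 1.0285/-0.3107 ≈ -3.31.
|E| > 1: demand is elastic over this range.

-3.31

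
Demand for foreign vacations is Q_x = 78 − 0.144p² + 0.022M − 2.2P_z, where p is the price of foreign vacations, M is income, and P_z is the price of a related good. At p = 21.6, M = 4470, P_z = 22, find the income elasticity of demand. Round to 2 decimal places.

1.62

First evaluate Q_x: 78 − 0.144(21.6)² + 0.022(4470) − 2.2(22) = 78 − 67.1846 + 98.34 − 48.4 = 60.7554.
∂Q_x/∂M = +0.022, so E_I = 0.022·(4470/60.7554) ≈ 1.62.
E_I > 1: normal good (luxury).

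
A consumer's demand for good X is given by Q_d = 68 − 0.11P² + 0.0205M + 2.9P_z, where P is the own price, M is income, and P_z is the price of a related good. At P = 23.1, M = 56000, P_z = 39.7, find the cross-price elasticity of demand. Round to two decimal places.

0.09

At the given point, Q_d = 68 − 0.11(23.1)² + 0.0205(56000) + 2.9(39.7) = 68 − 58.6971 + 1148 + 115.13 = 1272.4329.
∂Q_d/∂P_z = +2.9, so E_xy = 2.9·(39.7/1272.4329) ≈ 0.09.
E_xy > 0: the goods are substitutes.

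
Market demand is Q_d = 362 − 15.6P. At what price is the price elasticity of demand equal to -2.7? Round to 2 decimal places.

16.93

Set −bP/(a − bP) = −2.7 ⇒ bP = 2.7(a − bP) ⇒ bP(1+2.7) = 2.7·a.
P = 2.7·362/(15.6·3.7) ≈ 16.93.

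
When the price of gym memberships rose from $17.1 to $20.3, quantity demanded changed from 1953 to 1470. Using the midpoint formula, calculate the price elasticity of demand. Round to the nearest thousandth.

%Δq = (1470 − 1953)/[(1953 + 1470)/2] = -483/1711.5 ≈ -0.2822.
%ΔP = (20.3 − 17.1)/[(17.1 + 20.3)/2] = 3.2/18.7 ≈ 0.1711.
Arc elasticity E = %Δq/%ΔP ≈ -0.2822/0.1711 ≈ -1.649.
|E| > 1: demand is elastic over this range.

-1.649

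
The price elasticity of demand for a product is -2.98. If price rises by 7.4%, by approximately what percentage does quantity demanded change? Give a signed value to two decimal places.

-22.05

%ΔQ ≈ E × %ΔP = (-2.98) × (7.4%) ≈ -22.05%.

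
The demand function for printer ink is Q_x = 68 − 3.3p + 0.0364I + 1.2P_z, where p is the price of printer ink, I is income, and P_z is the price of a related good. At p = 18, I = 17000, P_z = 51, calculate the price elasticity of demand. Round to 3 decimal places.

At the given point, Q_x = 68 − 3.3(18) + 0.0364(17000) + 1.2(51) = 68 − 59.4 + 618.8 + 61.2 = 688.6.
∂Q_x/∂p = −3.3, so E_p = (−3.3)·(18/688.6) ≈ -0.086.
|E_p| < 1: demand is inelastic.

-0.086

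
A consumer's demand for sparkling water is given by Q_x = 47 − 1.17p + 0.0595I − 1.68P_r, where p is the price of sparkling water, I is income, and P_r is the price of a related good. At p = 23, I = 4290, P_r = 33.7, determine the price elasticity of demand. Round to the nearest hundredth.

-0.12

First evaluate Q_x: 47 − 1.17(23) + 0.0595(4290) − 1.68(33.7) = 47 − 26.91 + 255.255 − 56.616 = 218.729.
∂Q_x/∂p = −1.17, so E_p = (−1.17)·(23/218.729) ≈ -0.12.
|E_p| < 1: demand is inelastic.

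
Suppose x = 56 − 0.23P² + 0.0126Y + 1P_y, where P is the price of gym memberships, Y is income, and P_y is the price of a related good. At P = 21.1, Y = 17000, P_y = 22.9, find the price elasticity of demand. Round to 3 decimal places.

At the given point, x = 56 − 0.23(21.1)² + 0.0126(17000) + 1(22.9) = 56 − 102.3983 + 214.2 + 22.9 = 190.7017.
∂x/∂P = −2·0.23·P = -9.706, so E_p = -9.706·(21.1/190.7017) ≈ -1.074.
|E_p| > 1: demand is elastic.

-1.074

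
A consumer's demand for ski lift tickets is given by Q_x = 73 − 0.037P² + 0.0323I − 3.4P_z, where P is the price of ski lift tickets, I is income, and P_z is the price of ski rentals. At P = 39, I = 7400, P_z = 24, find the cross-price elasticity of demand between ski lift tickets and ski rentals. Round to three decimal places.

Evaluating quantity at (P, I, P_z) gives Q_x = 73 − 0.037(39)² + 0.0323(7400) − 3.4(24) = 73 − 56.277 + 239.02 − 81.6 = 174.143.
∂Q_x/∂P_z = −3.4, so E_xy = -3.4·(24/174.143) ≈ -0.469.
E_xy < 0: the goods are complements.

-0.469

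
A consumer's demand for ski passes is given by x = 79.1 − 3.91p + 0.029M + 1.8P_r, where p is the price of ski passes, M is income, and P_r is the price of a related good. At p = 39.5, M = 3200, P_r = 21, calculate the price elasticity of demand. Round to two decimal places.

-2.80

x = 79.1 − 3.91(39.5) + 0.029(3200) + 1.8(21) = 79.1 − 154.445 + 92.8 + 37.8 = 55.255.
∂x/∂p = −3.91, so E_p = (−3.91)·(39.5/55.255) ≈ -2.80.
|E_p| > 1: demand is elastic.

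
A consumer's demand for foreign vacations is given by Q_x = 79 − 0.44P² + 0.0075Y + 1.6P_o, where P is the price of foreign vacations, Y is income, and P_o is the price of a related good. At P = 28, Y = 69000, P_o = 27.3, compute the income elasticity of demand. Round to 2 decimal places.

At the given point, Q_x = 79 − 0.44(28)² + 0.0075(69000) + 1.6(27.3) = 79 − 344.96 + 517.5 + 43.68 = 295.22.
∂Q_x/∂Y = +0.0075, so E_I = 0.0075·(69000/295.22) ≈ 1.75.
E_I > 1: normal good (luxury).

1.75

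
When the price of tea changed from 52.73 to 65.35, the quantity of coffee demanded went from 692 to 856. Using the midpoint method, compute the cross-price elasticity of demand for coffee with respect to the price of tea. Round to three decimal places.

0.991

%ΔQ_x = (856 − 692)/[(692+856)/2] = 164/774 ≈ 0.2119.
%ΔP_y = (65.35 − 52.73)/[(52.73+65.35)/2] ≈ 0.2138.
E_xy = 0.2119/0.2138 ≈ 0.991.
E_xy > 0, so coffee and tea are substitutes.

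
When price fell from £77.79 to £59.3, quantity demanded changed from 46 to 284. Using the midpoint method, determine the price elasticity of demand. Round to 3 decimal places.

-5.347

%Δq = (284 − 46)/[(46 + 284)/2] = 238/165 ≈ 1.4424.
%Δp = (59.3 − 77.79)/[(77.79 + 59.3)/2] = -18.49/68.545 ≈ -0.2697.
Arc elasticity E = %Δq/%Δp ≈ 1.4424/-0.2697 ≈ -5.347.
|E| > 1: demand is elastic over this range.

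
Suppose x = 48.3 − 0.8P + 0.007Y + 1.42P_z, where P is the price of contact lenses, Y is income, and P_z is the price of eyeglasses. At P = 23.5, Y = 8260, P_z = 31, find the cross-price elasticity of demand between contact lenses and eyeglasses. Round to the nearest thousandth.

0.335

Substituting, x = 48.3 − 0.8(23.5) + 0.007(8260) + 1.42(31) = 48.3 − 18.8 + 57.82 + 44.02 = 131.34.
∂x/∂P_z = +1.42, so E_xy = 1.42·(31/131.34) ≈ 0.335.
E_xy > 0: the goods are substitutes.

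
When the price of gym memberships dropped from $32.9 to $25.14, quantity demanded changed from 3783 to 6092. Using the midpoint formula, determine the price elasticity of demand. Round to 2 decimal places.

-1.75

%ΔQ = (6092 − 3783)/[(3783 + 6092)/2] = 2309/4937.5 ≈ 0.4676.
%Δp = (25.14 − 32.9)/[(32.9 + 25.14)/2] = -7.76/29.02 ≈ -0.2674.
Arc elasticity E = %ΔQ/%Δp ≈ 0.4676/-0.2674 ≈ -1.75.
|E| > 1: demand is elastic over this range.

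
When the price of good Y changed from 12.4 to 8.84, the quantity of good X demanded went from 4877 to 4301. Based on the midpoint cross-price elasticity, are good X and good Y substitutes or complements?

substitutes

%ΔQ_x = (4301 − 4877)/[(4877+4301)/2] = -576/4589 ≈ -0.1255.
%ΔP_y = (8.84 − 12.4)/[(12.4+8.84)/2] ≈ -0.3352.
E_xy = -0.1255/-0.3352 ≈ 0.374.
E_xy > 0, so the goods are substitutes.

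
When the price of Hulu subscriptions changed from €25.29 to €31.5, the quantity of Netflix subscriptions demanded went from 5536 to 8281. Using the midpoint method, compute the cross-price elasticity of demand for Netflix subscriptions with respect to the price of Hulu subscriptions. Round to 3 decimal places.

%ΔQ_x = (8281 − 5536)/[(5536+8281)/2] = 2745/6908.5 ≈ 0.3973.
%ΔP_y = (31.5 − 25.29)/[(25.29+31.5)/2] ≈ 0.2187.
E_xy = 0.3973/0.2187 ≈ 1.817.
E_xy > 0, so Netflix subscriptions and Hulu subscriptions are substitutes.

1.817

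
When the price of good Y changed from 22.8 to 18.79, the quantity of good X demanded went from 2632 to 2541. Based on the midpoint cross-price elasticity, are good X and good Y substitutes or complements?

substitutes

%ΔQ_x = (2541 − 2632)/[(2632+2541)/2] = -91/2586.5 ≈ -0.0352.
%ΔP_y = (18.79 − 22.8)/[(22.8+18.79)/2] ≈ -0.1928.
E_xy = -0.0352/-0.1928 ≈ 0.182.
E_xy > 0, so the goods are substitutes.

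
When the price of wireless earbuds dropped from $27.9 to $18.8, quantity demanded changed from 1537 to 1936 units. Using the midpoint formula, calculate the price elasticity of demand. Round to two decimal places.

%Δq = (1936 − 1537)/[(1537 + 1936)/2] = 399/1736.5 ≈ 0.2298.
%Δp = (18.8 − 27.9)/[(27.9 + 18.8)/2] = -9.1/23.35 ≈ -0.3897.
Arc elasticity E = %Δq/%Δp ≈ 0.2298/-0.3897 ≈ -0.59.
|E| < 1: demand is inelastic over this range.

-0.59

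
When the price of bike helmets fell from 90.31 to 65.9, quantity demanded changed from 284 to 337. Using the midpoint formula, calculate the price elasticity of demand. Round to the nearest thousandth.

-0.546

%ΔQ = (337 − 284)/[(284 + 337)/2] = 53/310.5 ≈ 0.1707.
%ΔP = (65.9 − 90.31)/[(90.31 + 65.9)/2] = -24.41/78.105 ≈ -0.3125.
Arc elasticity E = %ΔQ/%ΔP ≈ 0.1707/-0.3125 ≈ -0.546.
|E| < 1: demand is inelastic over this range.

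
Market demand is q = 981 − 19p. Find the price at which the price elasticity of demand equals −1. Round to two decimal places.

25.82

For linear demand q = a − bp, E = −bp/(a − bp). |E| = 1 ⇒ bp = a − bp ⇒ p = a/(2b).
p = 981/(2·19) ≈ 25.82.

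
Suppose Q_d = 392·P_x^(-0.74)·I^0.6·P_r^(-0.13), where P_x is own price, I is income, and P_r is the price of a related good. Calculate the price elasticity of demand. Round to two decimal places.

For a Cobb–Douglas (constant-elasticity) form Q_d = A·P_x^α·…, the elasticity with respect to P_x equals the exponent α at every point.
Here the exponent on P_x is -0.74, so the price elasticity of demand is -0.74.

-0.74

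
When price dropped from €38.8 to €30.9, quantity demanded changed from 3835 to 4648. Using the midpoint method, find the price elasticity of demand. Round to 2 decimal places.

%ΔQ = (4648 − 3835)/[(3835 + 4648)/2] = 813/4241.5 ≈ 0.1917.
%ΔP = (30.9 − 38.8)/[(38.8 + 30.9)/2] = -7.9/34.85 ≈ -0.2267.
Arc elasticity E = %ΔQ/%ΔP ≈ 0.1917/-0.2267 ≈ -0.85.
|E| < 1: demand is inelastic over this range.

-0.85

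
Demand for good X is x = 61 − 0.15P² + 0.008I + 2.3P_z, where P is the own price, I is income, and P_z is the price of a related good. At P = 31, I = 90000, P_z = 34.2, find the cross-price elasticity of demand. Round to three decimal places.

0.110

First evaluate x: 61 − 0.15(31)² + 0.008(90000) + 2.3(34.2) = 61 − 144.15 + 720 + 78.66 = 715.51.
∂x/∂P_z = +2.3, so E_xy = 2.3·(34.2/715.51) ≈ 0.110.
E_xy > 0: the goods are substitutes.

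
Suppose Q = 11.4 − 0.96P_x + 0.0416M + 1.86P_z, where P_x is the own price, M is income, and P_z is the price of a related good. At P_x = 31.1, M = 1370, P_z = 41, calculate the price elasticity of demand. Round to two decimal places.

At the given point, Q = 11.4 − 0.96(31.1) + 0.0416(1370) + 1.86(41) = 11.4 − 29.856 + 56.992 + 76.26 = 114.796.
∂Q/∂P_x = −0.96, so E_p = (−0.96)·(31.1/114.796) ≈ -0.26.
|E_p| < 1: demand is inelastic.

-0.26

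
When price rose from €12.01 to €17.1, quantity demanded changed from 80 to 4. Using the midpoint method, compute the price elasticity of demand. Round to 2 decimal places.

%Δq = (4 − 80)/[(80 + 4)/2] = -76/42 ≈ -1.8095.
%Δp = (17.1 − 12.01)/[(12.01 + 17.1)/2] = 5.09/14.555 ≈ 0.3497.
Arc elasticity E = %Δq/%Δp ≈ -1.8095/0.3497 ≈ -5.17.
|E| > 1: demand is elastic over this range.

-5.17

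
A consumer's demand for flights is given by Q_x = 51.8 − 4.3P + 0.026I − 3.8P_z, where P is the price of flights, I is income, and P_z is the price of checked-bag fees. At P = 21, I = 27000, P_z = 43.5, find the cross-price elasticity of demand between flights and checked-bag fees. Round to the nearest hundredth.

Evaluating quantity at (P, I, P_z) gives Q_x = 51.8 − 4.3(21) + 0.026(27000) − 3.8(43.5) = 51.8 − 90.3 + 702 − 165.3 = 498.2.
∂Q_x/∂P_z = −3.8, so E_xy = -3.8·(43.5/498.2) ≈ -0.33.
E_xy < 0: the goods are complements.

-0.33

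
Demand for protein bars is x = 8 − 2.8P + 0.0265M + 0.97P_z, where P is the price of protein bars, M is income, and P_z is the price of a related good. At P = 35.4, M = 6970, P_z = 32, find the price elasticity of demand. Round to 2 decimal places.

First evaluate x: 8 − 2.8(35.4) + 0.0265(6970) + 0.97(32) = 8 − 99.12 + 184.705 + 31.04 = 124.625.
∂x/∂P = −2.8, so E_p = (−2.8)·(35.4/124.625) ≈ -0.80.
|E_p| < 1: demand is inelastic.

-0.80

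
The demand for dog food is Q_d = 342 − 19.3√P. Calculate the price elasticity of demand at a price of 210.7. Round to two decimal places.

-2.26

At P = 210.7, Q_d = 61.8507.
dQ_d/dP = −19.3/(2√P) = −19.3/(2·14.5155).
Point elasticity E = (dQ_d/dP)·(P/Q_d) = -0.6648 × 210.7/61.8507 ≈ -2.26.
|E| > 1, so demand is elastic at this price.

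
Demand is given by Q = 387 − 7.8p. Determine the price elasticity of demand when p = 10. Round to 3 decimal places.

At p = 10, Q = 309.
dQ/dp = −7.8.
Point elasticity E = (dQ/dp)·(p/Q) = -7.8 × 10/309 ≈ -0.252.
|E| < 1, so demand is inelastic at this price.

-0.252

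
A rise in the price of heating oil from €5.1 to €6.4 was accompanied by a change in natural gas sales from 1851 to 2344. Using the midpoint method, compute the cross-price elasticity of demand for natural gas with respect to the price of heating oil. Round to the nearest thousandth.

%ΔQ_x = (2344 − 1851)/[(1851+2344)/2] = 493/2097.5 ≈ 0.2350.
%ΔP_y = (6.4 − 5.1)/[(5.1+6.4)/2] ≈ 0.2261.
E_xy = 0.2350/0.2261 ≈ 1.040.
E_xy > 0, so natural gas and heating oil are substitutes.

1.040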